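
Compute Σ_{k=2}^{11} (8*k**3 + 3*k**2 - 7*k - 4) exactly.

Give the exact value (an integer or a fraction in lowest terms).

Σ = 35860

Compute t_(k+1)/t_k: get k*(8*k**2 + 27*k + 23)/(8*k**3 + 3*k**2 - 7*k - 4).
Factor: A=1; B=1; C=k**3 + 3*k**2/8 - 7*k/8 - 1/2.
Set up (1)·f(k+1) − (1)·f(k) − (k**3 + 3*k**2/8 - 7*k/8 - 1/2) = 0.
Bound: deg f ≤ 4.
Coefficient equations give f(k) = k**2*(2*k**2 - 3*k - 3)/8.
Certificate R = B(k−1)f/C = k**2*(2*k**2 - 3*k - 3)/((k - 1)*(8*k**2 + 11*k + 4)) gives s_k = k**2*(2*k**2 - 3*k - 3).
Δs = 8*k**3 + 3*k**2 - 7*k - 4, as required.
Telescoping: Σ = s_(12) − s_(2) = 35856 − (-4) = 35860.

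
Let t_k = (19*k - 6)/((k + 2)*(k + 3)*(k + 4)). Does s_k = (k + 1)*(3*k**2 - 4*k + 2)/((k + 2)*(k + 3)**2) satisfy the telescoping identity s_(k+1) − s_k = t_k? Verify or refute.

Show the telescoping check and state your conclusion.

s_(k+1) = -(k + 2)*(4*k - 3*(k + 1)**2 + 2)/((k + 3)*(k + 4)**2)
s_(k+1) − s_k = (25*k**3 + 105*k**2 + 56*k - 20)/(k**5 + 16*k**4 + 101*k**3 + 314*k**2 + 480*k + 288)
(s_(k+1) − s_k) − t_k = 2*(3*k**3 - 11*k**2 - 65*k + 26)/(k**5 + 16*k**4 + 101*k**3 + 314*k**2 + 480*k + 288)

Invalid: residual 2*(3*k**3 - 11*k**2 - 65*k + 26)/(k**5 + 16*k**4 + 101*k**3 + 314*k**2 + 480*k + 288) ≠ 0.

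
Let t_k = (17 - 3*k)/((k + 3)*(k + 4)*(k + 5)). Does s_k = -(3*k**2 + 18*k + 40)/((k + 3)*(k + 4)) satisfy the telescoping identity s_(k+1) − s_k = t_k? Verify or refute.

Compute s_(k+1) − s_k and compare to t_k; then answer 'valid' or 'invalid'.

s_(k+1) = (-18*k - 3*(k + 1)**2 - 58)/((k + 4)*(k + 5))
s_(k+1) − s_k = (17 - 3*k)/(k**3 + 12*k**2 + 47*k + 60)
(s_(k+1) − s_k) − t_k = 0

Valid — Δs_k = t_k.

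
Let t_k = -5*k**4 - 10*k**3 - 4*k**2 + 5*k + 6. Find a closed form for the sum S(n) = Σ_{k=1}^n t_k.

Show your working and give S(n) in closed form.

Compute t_(k+1)/t_k: get (5*k**4 + 30*k**3 + 64*k**2 + 53*k + 8)/(5*k**4 + 10*k**3 + 4*k**2 - 5*k - 6).
Normal form (A,B,C) = (1, 1, k**4 + 2*k**3 + 4*k**2/5 - k - 6/5).
f must satisfy (1)·f(k+1) − (1)·f(k) = k**4 + 2*k**3 + 4*k**2/5 - k - 6/5.
d = 5 from the (0,0,4) case.
Solving with deg f ≤ 5: f(k) = k*(k**4 - 2*k**2 - 2*k - 3)/5.
Get s_k = R·t_k = k*(-k**4 + 2*k**2 + 2*k + 3) with R(k) = B(k−1)f(k)/C(k) = k*(k**4 - 2*k**2 - 2*k - 3)/(5*k**4 + 10*k**3 + 4*k**2 - 5*k - 6).
s_(k+1) − s_k = -5*k**4 - 10*k**3 - 4*k**2 + 5*k + 6 = t_k.
Σ_(k=1)^n t_k = s_(n+1) − s_(1) = (-n**5 - 5*n**4 - 8*n**3 - 2*n**2 + 8*n + 6) − (6), i.e. n*(-n**4 - 5*n**3 - 8*n**2 - 2*n + 8).

S(n) = n*(-n**4 - 5*n**3 - 8*n**2 - 2*n + 8)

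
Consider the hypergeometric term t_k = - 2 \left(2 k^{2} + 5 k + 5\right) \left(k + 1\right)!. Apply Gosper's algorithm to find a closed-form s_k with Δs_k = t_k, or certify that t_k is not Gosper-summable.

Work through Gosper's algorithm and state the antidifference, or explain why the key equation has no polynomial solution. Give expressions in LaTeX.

Step 1: r(k) = (k + 2)*(5*k + 2*(k + 1)**2 + 10)/(2*k**2 + 5*k + 5).
A = k + 2, B = 1, C = k**2 + 5*k/2 + 5/2.
f must satisfy (k + 2)·f(k+1) − (1)·f(k) = k**2 + 5*k/2 + 5/2.
deg f ≤ 1 (via 1,0,2).
A polynomial solution: f(k) = (2*k + 1)/2.
Certificate R = B(k−1)f/C = (2*k + 1)/(2*k**2 + 5*k + 5) gives s_k = -2*(2*k + 1)*factorial(k + 1).
Verify: -2*(2*k**2 + 5*k + 5)*factorial(k + 1) matches t_k.

s_k = - 2 \left(2 k + 1\right) \left(k + 1\right)!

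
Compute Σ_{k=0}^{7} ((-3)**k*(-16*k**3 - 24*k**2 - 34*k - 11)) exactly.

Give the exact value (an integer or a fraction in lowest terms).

r(k) = 3*(-16*k**3 - 72*k**2 - 130*k - 85)/(16*k**3 + 24*k**2 + 34*k + 11) after simplifying.
Normal form (A,B,C) = (-3, 1, k**3 + 3*k**2/2 + 17*k/8 + 11/16).
Set up (-3)·f(k+1) − (1)·f(k) − (k**3 + 3*k**2/2 + 17*k/8 + 11/16) = 0.
Bound: deg f ≤ 3.
Match coefficients ⇒ f(k) = -(4*k**3 - 3*k**2 + 4*k - 1)/16.
Then R = B(k−1)f/C = -(4*k**3 - 3*k**2 + 4*k - 1)/(16*k**3 + 24*k**2 + 34*k + 11), so s_k = R(k)·t_k = (-3)**k*(4*k**3 - 3*k**2 + 4*k - 1).
Δs = (-3)**k*(-16*k**3 - 24*k**2 - 34*k - 11), as required.
Σ_(k=0)^(7) t_k = s_(8) − s_(0) = 12380607 − (-1) = 12380608.

Σ = 12380608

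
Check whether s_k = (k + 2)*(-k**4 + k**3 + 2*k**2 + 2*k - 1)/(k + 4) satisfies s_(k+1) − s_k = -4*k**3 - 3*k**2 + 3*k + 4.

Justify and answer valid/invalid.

Invalid: residual 2*(3*k**4 + 20*k**3 + 11*k**2 - 14*k - 17)/(k**2 + 9*k + 20) ≠ 0.

s_(k+1) = (-k**5 - 6*k**4 - 10*k**3 + 2*k**2 + 18*k + 9)/(k + 5)
s_(k+1) − s_k = (-4*k**5 - 33*k**4 - 64*k**3 - 7*k**2 + 68*k + 46)/(k**2 + 9*k + 20)
(s_(k+1) − s_k) − t_k = 2*(3*k**4 + 20*k**3 + 11*k**2 - 14*k - 17)/(k**2 + 9*k + 20)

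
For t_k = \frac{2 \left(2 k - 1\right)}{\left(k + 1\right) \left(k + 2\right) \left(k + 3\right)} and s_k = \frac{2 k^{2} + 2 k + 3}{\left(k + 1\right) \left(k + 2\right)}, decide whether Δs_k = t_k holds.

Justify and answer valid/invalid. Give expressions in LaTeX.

Valid — Δs_k = t_k.

s_(k+1) = (2*k + 2*(k + 1)**2 + 5)/((k + 2)*(k + 3))
s_(k+1) − s_k = 2*(2*k - 1)/(k**3 + 6*k**2 + 11*k + 6)
(s_(k+1) − s_k) − t_k = 0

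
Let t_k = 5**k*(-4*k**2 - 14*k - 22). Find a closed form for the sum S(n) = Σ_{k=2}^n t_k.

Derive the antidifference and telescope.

Compute t_(k+1)/t_k: get 5*(2*k**2 + 11*k + 20)/(2*k**2 + 7*k + 11).
Factor: A=5; B=1; C=k**2 + 7*k/2 + 11/2.
Key eq: (5)·f(k+1) = (1)·f(k) + (k**2 + 7*k/2 + 11/2).
Bound: deg f ≤ 2.
Coefficient equations give f(k) = (k**2 + k + 3)/4.
R(k) = B(k−1)·f(k)/C(k) = (k**2 + k + 3)/(2*(2*k**2 + 7*k + 11)); s_k = R·t_k = 5**k*(-k**2 - k - 3).
Δs = 5**k*(-4*k**2 - 14*k - 22), as required.
Σ_(k=2)^n t_k = s_(n+1) − s_(2) = (5**(n + 1)*(-n**2 - 3*n - 5)) − (-225), i.e. -5*5**n*n**2 - 15*5**n*n - 25*5**n + 225.

S(n) = -5*5**n*n**2 - 15*5**n*n - 25*5**n + 225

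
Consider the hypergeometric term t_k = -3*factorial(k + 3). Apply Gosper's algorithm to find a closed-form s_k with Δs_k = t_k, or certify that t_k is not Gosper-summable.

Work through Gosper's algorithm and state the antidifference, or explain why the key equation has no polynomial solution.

not Gosper-summable; s_k does not exist

r(k) = k + 4 after simplifying.
Normal form (A,B,C) = (k + 4, 1, 1).
Key eq: (k + 4)·f(k+1) = (1)·f(k) + (1).
Degrees (1,0,0) ⇒ d ≤ -1.
d = -1 < 0 ⇒ no nonzero polynomial f; not summable.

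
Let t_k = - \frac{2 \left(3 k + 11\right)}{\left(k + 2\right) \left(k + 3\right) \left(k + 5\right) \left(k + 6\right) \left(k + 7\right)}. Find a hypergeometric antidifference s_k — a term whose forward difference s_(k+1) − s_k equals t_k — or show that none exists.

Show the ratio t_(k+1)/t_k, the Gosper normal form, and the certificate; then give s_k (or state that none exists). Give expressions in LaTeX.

Step 1: r(k) = (k + 2)*(k + 5)*(3*k + 14)/((k + 4)*(k + 8)*(3*k + 11)).
So A=k + 2 and B=k + 8, with C=k**2 + 23*k/3 + 44/3.
Solve (k + 2)·f(k+1) − (k + 7)·f(k) = k**2 + 23*k/3 + 44/3.
Degrees (1,1,2) ⇒ d ≤ 5.
Coefficient equations give f(k) = k*(k + 3)*(k + 4)*(k**2 + 13*k + 52)/180.
Certificate R = B(k−1)f/C = k*(k + 3)*(k + 7)*(k**2 + 13*k + 52)/(60*(3*k + 11)) gives s_k = k*(-k**2 - 13*k - 52)/(30*(k**3 + 13*k**2 + 52*k + 60)).
Δs = 2*(-3*k - 11)/(k**5 + 23*k**4 + 203*k**3 + 853*k**2 + 1692*k + 1260), as required.

s_k = \frac{k \left(- k^{2} - 13 k - 52\right)}{30 \left(k^{3} + 13 k^{2} + 52 k + 60\right)}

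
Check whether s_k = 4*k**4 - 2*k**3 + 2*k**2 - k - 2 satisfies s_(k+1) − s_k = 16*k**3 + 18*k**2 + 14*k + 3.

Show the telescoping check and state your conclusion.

Valid: the claim telescopes to t_k.

s_(k+1) = 4*k**4 + 14*k**3 + 20*k**2 + 13*k + 1
s_(k+1) − s_k = 16*k**3 + 18*k**2 + 14*k + 3
(s_(k+1) − s_k) − t_k = 0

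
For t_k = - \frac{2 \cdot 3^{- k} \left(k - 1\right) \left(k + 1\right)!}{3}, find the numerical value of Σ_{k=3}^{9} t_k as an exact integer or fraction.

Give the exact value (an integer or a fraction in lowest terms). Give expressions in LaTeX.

The ratio is k*(k + 2)/(3*(k - 1)).
Take A(k)=k/3 + 2/3, B(k)=1, C(k)=k - 1.
Key eq: (k/3 + 2/3)·f(k+1) = (1)·f(k) + (k - 1).
Bound: deg f ≤ 0.
Solve for f: f(k) = 3 (degree 0 ≤ 0).
R(k) = B(k−1)·f(k)/C(k) = 3/(k - 1); s_k = R·t_k = -2*factorial(k + 1)/3**k.
Δs = -2*(k - 1)*factorial(k + 1)/(3*3**k), as required.
Telescoping: Σ = s_(10) − s_(3) = -985600/729 − (-16/9) = -984304/729.

Σ = -984304/729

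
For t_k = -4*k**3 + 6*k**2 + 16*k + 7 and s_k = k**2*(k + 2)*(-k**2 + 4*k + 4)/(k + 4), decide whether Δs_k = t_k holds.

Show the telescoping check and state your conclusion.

s_(k+1) = (k + 1)**2*(k + 3)*(4*k - (k + 1)**2 + 8)/(k + 5)
s_(k+1) − s_k = (-4*k**5 - 24*k**4 + 18*k**3 + 199*k**2 + 241*k + 84)/(k**2 + 9*k + 20)
(s_(k+1) − s_k) − t_k = 2*(3*k**4 + 14*k**3 - 36*k**2 - 71*k - 28)/(k**2 + 9*k + 20)

Invalid: residual 2*(3*k**4 + 14*k**3 - 36*k**2 - 71*k - 28)/(k**2 + 9*k + 20) ≠ 0.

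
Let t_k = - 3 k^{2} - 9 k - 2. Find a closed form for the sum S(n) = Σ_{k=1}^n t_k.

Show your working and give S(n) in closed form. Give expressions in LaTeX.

Ratio r(k) = (3*k**2 + 15*k + 14)/(3*k**2 + 9*k + 2).
So A=1 and B=1, with C=k**2 + 3*k + 2/3.
Need (1)·f(k+1) − (1)·f(k) = k**2 + 3*k + 2/3.
Bound: deg f ≤ 3.
Coefficient equations give f(k) = k*(k**2 + 3*k - 2)/3.
Get s_k = R·t_k = k*(-k**2 - 3*k + 2) with R(k) = B(k−1)f(k)/C(k) = k*(k**2 + 3*k - 2)/(3*k**2 + 9*k + 2).
Verify: -3*k**2 - 9*k - 2 matches t_k.
s_(n+1) = -n**3 - 6*n**2 - 7*n - 2 and s_(1) = -2, so S(n) = n*(-n**2 - 6*n - 7).

S(n) = n \left(- n^{2} - 6 n - 7\right)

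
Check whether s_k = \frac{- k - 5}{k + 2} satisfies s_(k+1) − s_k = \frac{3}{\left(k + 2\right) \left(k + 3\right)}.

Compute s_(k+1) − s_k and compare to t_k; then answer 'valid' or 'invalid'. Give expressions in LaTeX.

Valid: the claim telescopes to t_k.

s_(k+1) = (-k - 6)/(k + 3)
s_(k+1) − s_k = 3/(k**2 + 5*k + 6)
(s_(k+1) − s_k) − t_k = 0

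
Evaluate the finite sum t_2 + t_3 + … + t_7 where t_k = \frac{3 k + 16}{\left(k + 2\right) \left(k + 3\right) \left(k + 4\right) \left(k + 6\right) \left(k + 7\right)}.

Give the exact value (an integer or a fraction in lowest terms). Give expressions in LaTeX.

Σ = 69/12320

Ratio r(k) = (k + 2)*(k + 6)*(3*k + 19)/((k + 5)*(k + 8)*(3*k + 16)).
A = k + 2, B = k + 8, C = k**2 + 31*k/3 + 80/3.
Need (k + 2)·f(k+1) − (k + 7)·f(k) = k**2 + 31*k/3 + 80/3.
d = 5 from the (1,1,2) case.
Solve for f: f(k) = k*(k + 4)*(k + 5)*(k**2 + 11*k + 36)/108 (degree 5 ≤ 5).
Then R = B(k−1)f/C = k*(k + 4)*(k + 7)*(k**2 + 11*k + 36)/(36*(3*k + 16)), so s_k = R(k)·t_k = k*(k**2 + 11*k + 36)/(36*(k**3 + 11*k**2 + 36*k + 36)).
Δs = (3*k + 16)/(k**5 + 22*k**4 + 185*k**3 + 740*k**2 + 1404*k + 1008), as required.
Evaluate s at k=8 and k=2: 94/3465 and 31/1440; difference 69/12320.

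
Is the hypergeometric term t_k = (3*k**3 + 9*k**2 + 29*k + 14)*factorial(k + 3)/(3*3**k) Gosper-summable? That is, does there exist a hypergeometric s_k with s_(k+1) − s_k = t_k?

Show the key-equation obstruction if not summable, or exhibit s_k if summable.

Compute t_(k+1)/t_k: get (3*k**4 + 30*k**3 + 128*k**2 + 279*k + 220)/(3*(3*k**3 + 9*k**2 + 29*k + 14)).
Normal form (A,B,C) = (k/3 + 4/3, 1, k**3 + 3*k**2 + 29*k/3 + 14/3).
f must satisfy (k/3 + 4/3)·f(k+1) − (1)·f(k) = k**3 + 3*k**2 + 29*k/3 + 14/3.
d = 2 from the (1,0,3) case.
Coefficient equations give f(k) = 3*k**2 + 2.
So s_k = (B(k−1)f/C)·t_k = (3*(3*k**2 + 2)/(3*k**3 + 9*k**2 + 29*k + 14))·t_k = (3*k**2 + 2)*factorial(k + 3)/3**k.
Check: Δs_k = (3*k**3 + 9*k**2 + 29*k + 14)*factorial(k + 3)/(3*3**k). ✓

Yes. s_k = (3*k**2 + 2)*factorial(k + 3)/3**k.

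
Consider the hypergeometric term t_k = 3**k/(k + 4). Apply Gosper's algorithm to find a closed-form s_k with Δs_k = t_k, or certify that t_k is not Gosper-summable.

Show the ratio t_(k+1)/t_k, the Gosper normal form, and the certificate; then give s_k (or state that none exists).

Step 1: r(k) = 3*(k + 4)/(k + 5).
Factor: A=3*k + 12; B=k + 5; C=1.
Key eq: (3*k + 12)·f(k+1) = (k + 4)·f(k) + (1).
d = -1 from the (1,1,0) case.
Bound -1 < 0, so the key equation has no polynomial solution.

not Gosper-summable; s_k does not exist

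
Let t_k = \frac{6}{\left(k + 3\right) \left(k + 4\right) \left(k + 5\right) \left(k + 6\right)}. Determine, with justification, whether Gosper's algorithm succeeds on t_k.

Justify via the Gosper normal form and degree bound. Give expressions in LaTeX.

r(k) = (k + 3)/(k + 7) after simplifying.
A = k + 3, B = k + 7, C = 1.
Key eq: (k + 3)·f(k+1) = (k + 6)·f(k) + (1).
d = 3 from the (1,1,0) case.
Solve for f: f(k) = k*(k**2 + 12*k + 47)/180 (degree 3 ≤ 3).
Then R = B(k−1)f/C = k*(k + 6)*(k**2 + 12*k + 47)/180, so s_k = R(k)·t_k = k*(k**2 + 12*k + 47)/(30*(k + 3)*(k + 4)*(k + 5)).
Verify: 6/(k**4 + 18*k**3 + 119*k**2 + 342*k + 360) matches t_k.

Yes. s_k = \frac{k \left(k^{2} + 12 k + 47\right)}{30 \left(k + 3\right) \left(k + 4\right) \left(k + 5\right)}.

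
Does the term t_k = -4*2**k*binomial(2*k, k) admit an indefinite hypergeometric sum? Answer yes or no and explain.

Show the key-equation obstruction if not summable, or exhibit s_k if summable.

r(k) = 4*(2*k + 1)/(k + 1) after simplifying.
Factor: A=8*k + 4; B=k + 1; C=1.
Solve (8*k + 4)·f(k+1) − (k)·f(k) = 1.
Bound: deg f ≤ -1.
Negative degree bound (-1): no f exists, t_k not Gosper-summable.

No — key equation has no polynomial f.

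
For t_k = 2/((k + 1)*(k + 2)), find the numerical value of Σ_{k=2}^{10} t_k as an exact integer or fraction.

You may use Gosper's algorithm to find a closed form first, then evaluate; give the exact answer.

Σ = 1/2

r(k) = (k + 1)/(k + 3) after simplifying.
So A=k + 1 and B=k + 3, with C=1.
f must satisfy (k + 1)·f(k+1) − (k + 2)·f(k) = 1.
From deg A=1, deg B=1, deg C=0: d=1.
A polynomial solution: f(k) = k.
R(k) = B(k−1)·f(k)/C(k) = k*(k + 2); s_k = R·t_k = 2*k/(k + 1).
Check: Δs_k = 2/(k**2 + 3*k + 2). ✓
Telescoping: Σ = s_(11) − s_(2) = 11/6 − (4/3) = 1/2.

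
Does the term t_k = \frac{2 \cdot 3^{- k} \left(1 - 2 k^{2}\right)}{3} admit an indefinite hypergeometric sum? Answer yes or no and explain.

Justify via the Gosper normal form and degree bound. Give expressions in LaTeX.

Compute t_(k+1)/t_k: get (2*(k + 1)**2 - 1)/(3*(2*k**2 - 1)).
A = 1/3, B = 1, C = k**2 - 1/2.
Key eq: (1/3)·f(k+1) = (1)·f(k) + (k**2 - 1/2).
Degrees (0,0,2) ⇒ d ≤ 2.
Coefficient equations give f(k) = -3*(2*k**2 + 2*k + 1)/4.
Then R = B(k−1)f/C = -3*(2*k**2 + 2*k + 1)/(2*(2*k**2 - 1)), so s_k = R(k)·t_k = (2*k**2 + 2*k + 1)/3**k.
Δs = 2*(1 - 2*k**2)/(3*3**k), as required.

Yes. s_k = 3^{- k} \left(2 k^{2} + 2 k + 1\right).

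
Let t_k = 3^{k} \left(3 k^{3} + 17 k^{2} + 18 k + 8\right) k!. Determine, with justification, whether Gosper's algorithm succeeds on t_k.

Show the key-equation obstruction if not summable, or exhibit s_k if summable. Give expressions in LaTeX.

t_(k+1)/t_k = 3*(3*k**4 + 29*k**3 + 87*k**2 + 107*k + 46)/(3*k**3 + 17*k**2 + 18*k + 8).
Gosper form: A/B · C(k+1)/C(k) with A=3*k + 3, B=1, C=k**3 + 17*k**2/3 + 6*k + 8/3.
Need (3*k + 3)·f(k+1) − (1)·f(k) = k**3 + 17*k**2/3 + 6*k + 8/3.
deg f ≤ 2 (via 1,0,3).
Coefficient equations give f(k) = (k**2 + 3*k - 2)/3.
R(k) = B(k−1)·f(k)/C(k) = (k**2 + 3*k - 2)/(3*k**3 + 17*k**2 + 18*k + 8); s_k = R·t_k = 3**k*(k**2 + 3*k - 2)*factorial(k).
Verify: 3**k*(3*k**3 + 17*k**2 + 18*k + 8)*factorial(k) matches t_k.

Yes. s_k = 3^{k} \left(k^{2} + 3 k - 2\right) k!.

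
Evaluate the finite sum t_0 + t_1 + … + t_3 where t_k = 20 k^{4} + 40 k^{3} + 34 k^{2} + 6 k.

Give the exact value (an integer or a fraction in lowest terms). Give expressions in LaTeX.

Step 1: r(k) = (10*k**4 + 60*k**3 + 137*k**2 + 137*k + 50)/(k*(10*k**3 + 20*k**2 + 17*k + 3)).
A = 1, B = 1, C = k**4 + 2*k**3 + 17*k**2/10 + 3*k/10.
Key eq: (1)·f(k+1) = (1)·f(k) + (k**4 + 2*k**3 + 17*k**2/10 + 3*k/10).
d = 5 from the (0,0,4) case.
Coefficient equations give f(k) = k*(k - 1)*(2*k**3 + 2*k**2 + k - 1)/10.
R(k) = B(k−1)·f(k)/C(k) = (k - 1)*(2*k**3 + 2*k**2 + k - 1)/(10*k**3 + 20*k**2 + 17*k + 3); s_k = R·t_k = 2*k*(2*k**4 - k**2 - 2*k + 1).
Verify: 2*k*(10*k**3 + 20*k**2 + 17*k + 3) matches t_k.
Σ_(k=0)^(3) t_k = s_(4) − s_(0) = 3912 − (0) = 3912.

Σ = 3912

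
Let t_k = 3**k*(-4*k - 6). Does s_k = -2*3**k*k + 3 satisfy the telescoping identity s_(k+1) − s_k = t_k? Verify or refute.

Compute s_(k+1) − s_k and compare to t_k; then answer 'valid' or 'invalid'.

valid; difference matches t_k

s_(k+1) = 6*3**k*(-k - 1) + 3
s_(k+1) − s_k = 3**k*(-4*k - 6)
(s_(k+1) − s_k) − t_k = 0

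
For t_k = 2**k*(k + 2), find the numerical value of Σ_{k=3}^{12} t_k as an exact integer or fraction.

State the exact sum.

Σ = 106472

t_(k+1)/t_k = 2*(k + 3)/(k + 2).
Factor: A=2; B=1; C=k + 2.
Key eq: (2)·f(k+1) = (1)·f(k) + (k + 2).
Degrees (0,0,1) ⇒ d ≤ 1.
A polynomial solution: f(k) = k.
Get s_k = R·t_k = 2**k*k with R(k) = B(k−1)f(k)/C(k) = k/(k + 2).
Check: Δs_k = 2**k*(k + 2). ✓
Sum = s_(13) − s_(3); s_(13) = 106496, s_(3) = 24 ⇒ 106472.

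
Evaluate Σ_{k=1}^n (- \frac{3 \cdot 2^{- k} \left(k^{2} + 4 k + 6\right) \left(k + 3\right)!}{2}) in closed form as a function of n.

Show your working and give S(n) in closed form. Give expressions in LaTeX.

r(k) = (k + 4)*(4*k + (k + 1)**2 + 10)/(2*(k**2 + 4*k + 6)) after simplifying.
A = k/2 + 2, B = 1, C = k**2 + 4*k + 6.
f must satisfy (k/2 + 2)·f(k+1) − (1)·f(k) = k**2 + 4*k + 6.
d = 1 from the (1,0,2) case.
Match coefficients ⇒ f(k) = 2*(k + 1).
R(k) = B(k−1)·f(k)/C(k) = 2*(k + 1)/(k**2 + 4*k + 6); s_k = R·t_k = -3*(k + 1)*factorial(k + 3)/2**k.
Verify: -3*(k**2 + 4*k + 6)*factorial(k + 3)/(2*2**k) matches t_k.
s_(n+1) = -3*2**(-n - 1)*(n + 2)*factorial(n + 4) and s_(1) = -72, so S(n) = 72 - 3*n*factorial(n + 4)/(2*2**n) - 3*factorial(n + 4)/2**n.

S(n) = 72 - \frac{3 \cdot 2^{- n} n \left(n + 4\right)!}{2} - 3 \cdot 2^{- n} \left(n + 4\right)!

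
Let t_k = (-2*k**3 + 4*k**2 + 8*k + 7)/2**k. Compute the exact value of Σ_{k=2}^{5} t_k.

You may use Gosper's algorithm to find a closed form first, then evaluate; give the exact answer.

Ratio r(k) = (k**3 + k**2 - 5*k - 17/2)/(2*k**3 - 4*k**2 - 8*k - 7).
So A=1/2 and B=1, with C=k**3 - 2*k**2 - 4*k - 7/2.
f must satisfy (1/2)·f(k+1) − (1)·f(k) = k**3 - 2*k**2 - 4*k - 7/2.
deg f ≤ 3 (via 0,0,3).
Solve for f: f(k) = -2*k**3 - 2*k**2 - 2*k + 1 (degree 3 ≤ 3).
Certificate R = B(k−1)f/C = -2*(2*k**3 + 2*k**2 + 2*k - 1)/(2*k**3 - 4*k**2 - 8*k - 7) gives s_k = 2*(2*k**3 + 2*k**2 + 2*k - 1)/2**k.
Δs = (-2*k**3 + 4*k**2 + 8*k + 7)/2**k, as required.
Sum = s_(6) − s_(2); s_(6) = 515/32, s_(2) = 27/2 ⇒ 83/32.

Σ = 83/32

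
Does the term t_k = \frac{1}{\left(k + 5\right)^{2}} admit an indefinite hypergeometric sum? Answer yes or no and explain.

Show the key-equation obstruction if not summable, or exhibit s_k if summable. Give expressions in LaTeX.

Step 1: r(k) = (k + 5)**2/(k + 6)**2.
Take A(k)=k**2 + 10*k + 25, B(k)=k**2 + 12*k + 36, C(k)=1.
Set up (k**2 + 10*k + 25)·f(k+1) − (k**2 + 10*k + 25)·f(k) − (1) = 0.
Bound: deg f ≤ 0.
Generic f = c0 gives residual -1; -1 = 0 cannot hold, so t_k is not Gosper-summable.

No — the linear system for f has no solution.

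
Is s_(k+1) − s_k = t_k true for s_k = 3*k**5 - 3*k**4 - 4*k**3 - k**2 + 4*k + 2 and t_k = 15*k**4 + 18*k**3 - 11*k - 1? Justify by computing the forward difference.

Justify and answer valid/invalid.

s_(k+1) = 3*k**5 + 12*k**4 + 14*k**3 - k**2 - 7*k + 1
s_(k+1) − s_k = 15*k**4 + 18*k**3 - 11*k - 1
(s_(k+1) − s_k) − t_k = 0

Valid: the claim telescopes to t_k.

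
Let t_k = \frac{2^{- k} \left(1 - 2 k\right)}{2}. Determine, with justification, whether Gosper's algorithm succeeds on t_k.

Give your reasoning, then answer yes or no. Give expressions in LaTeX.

Yes. s_k = 2^{- k} \left(2 k + 1\right).

r(k) = (2*k + 1)/(2*(2*k - 1)) after simplifying.
Gosper form: A/B · C(k+1)/C(k) with A=1/2, B=1, C=k - 1/2.
Need (1/2)·f(k+1) − (1)·f(k) = k - 1/2.
d = 1 from the (0,0,1) case.
Solve for f: f(k) = -2*k - 1 (degree 1 ≤ 1).
Certificate R = B(k−1)f/C = -2*(2*k + 1)/(2*k - 1) gives s_k = (2*k + 1)/2**k.
Δs = (1 - 2*k)/(2*2**k), as required.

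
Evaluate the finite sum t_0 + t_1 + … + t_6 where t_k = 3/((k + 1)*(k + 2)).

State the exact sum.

Σ = 21/8

Compute t_(k+1)/t_k: get (k + 1)/(k + 3).
Gosper form: A/B · C(k+1)/C(k) with A=k + 1, B=k + 3, C=1.
f must satisfy (k + 1)·f(k+1) − (k + 2)·f(k) = 1.
Degrees (1,1,0) ⇒ d ≤ 1.
Solve for f: f(k) = k (degree 1 ≤ 1).
Get s_k = R·t_k = 3*k/(k + 1) with R(k) = B(k−1)f(k)/C(k) = k*(k + 2).
s_(k+1) − s_k = 3/(k**2 + 3*k + 2) = t_k.
Σ_(k=0)^(6) t_k = s_(7) − s_(0) = 21/8 − (0) = 21/8.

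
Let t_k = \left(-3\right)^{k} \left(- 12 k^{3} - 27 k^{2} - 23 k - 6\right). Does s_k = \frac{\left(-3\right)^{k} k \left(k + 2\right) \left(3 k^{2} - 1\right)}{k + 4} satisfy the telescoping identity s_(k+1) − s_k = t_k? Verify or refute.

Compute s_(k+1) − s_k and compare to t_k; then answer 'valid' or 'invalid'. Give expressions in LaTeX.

s_(k+1) = (-3)**(k + 1)*(k + 1)*(k + 3)*(3*(k + 1)**2 - 1)/(k + 5)
s_(k+1) − s_k = (-3)**k*(-12*k**5 - 111*k**4 - 350*k**3 - 491*k**2 - 320*k - 72)/(k**2 + 9*k + 20)
(s_(k+1) − s_k) − t_k = (-3)**k*(24*k**4 + 156*k**3 + 262*k**2 + 194*k + 48)/(k**2 + 9*k + 20)

Invalid: residual \frac{\left(-3\right)^{k} \left(24 k^{4} + 156 k^{3} + 262 k^{2} + 194 k + 48\right)}{k^{2} + 9 k + 20} ≠ 0.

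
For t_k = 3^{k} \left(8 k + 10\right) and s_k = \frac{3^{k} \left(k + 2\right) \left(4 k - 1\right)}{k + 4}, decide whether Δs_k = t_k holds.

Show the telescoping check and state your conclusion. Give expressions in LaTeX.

s_(k+1) = 3**(k + 1)*(k + 3)*(4*k + 3)/(k + 5)
s_(k+1) − s_k = 3**k*(8*k**3 + 66*k**2 + 174*k + 118)/(k**2 + 9*k + 20)
(s_(k+1) − s_k) − t_k = 3**k*(-16*k**2 - 76*k - 82)/(k**2 + 9*k + 20)

Invalid: residual \frac{3^{k} \left(- 16 k^{2} - 76 k - 82\right)}{k^{2} + 9 k + 20} ≠ 0.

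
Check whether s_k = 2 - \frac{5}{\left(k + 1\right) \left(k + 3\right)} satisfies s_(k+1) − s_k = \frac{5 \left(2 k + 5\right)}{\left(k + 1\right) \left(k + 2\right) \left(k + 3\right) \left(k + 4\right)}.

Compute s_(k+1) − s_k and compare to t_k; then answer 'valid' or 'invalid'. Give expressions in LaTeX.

valid (s_(k+1) − s_k reduces to t_k)

s_(k+1) = 2 - 5/((k + 2)*(k + 4))
s_(k+1) − s_k = 5*(2*k + 5)/(k**4 + 10*k**3 + 35*k**2 + 50*k + 24)
(s_(k+1) − s_k) − t_k = 0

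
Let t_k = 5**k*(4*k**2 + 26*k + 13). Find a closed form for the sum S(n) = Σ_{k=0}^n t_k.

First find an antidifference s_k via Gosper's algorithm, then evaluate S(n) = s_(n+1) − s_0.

Ratio r(k) = 5*(4*k**2 + 34*k + 43)/(4*k**2 + 26*k + 13).
A = 5, B = 1, C = k**2 + 13*k/2 + 13/4.
f must satisfy (5)·f(k+1) − (1)·f(k) = k**2 + 13*k/2 + 13/4.
deg f ≤ 2 (via 0,0,2).
Match coefficients ⇒ f(k) = (k**2 + 4*k - 3)/4.
Get s_k = R·t_k = 5**k*(k**2 + 4*k - 3) with R(k) = B(k−1)f(k)/C(k) = (k**2 + 4*k - 3)/(4*k**2 + 26*k + 13).
Check: Δs_k = 5**k*(4*k**2 + 26*k + 13). ✓
Evaluate: s_(n+1) = 5**(n + 1)*(n**2 + 6*n + 2); subtract s_(0) = -3 ⇒ S(n) = 5*5**n*n**2 + 30*5**n*n + 10*5**n + 3.

S(n) = 5*5**n*n**2 + 30*5**n*n + 10*5**n + 3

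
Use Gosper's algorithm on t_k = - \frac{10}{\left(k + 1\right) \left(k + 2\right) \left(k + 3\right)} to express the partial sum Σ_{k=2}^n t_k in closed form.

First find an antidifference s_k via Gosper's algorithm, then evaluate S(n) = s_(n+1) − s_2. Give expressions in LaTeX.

S(n) = \frac{5 \left(- n^{2} - 5 n + 6\right)}{12 \left(n^{2} + 5 n + 6\right)}

The ratio is (k + 1)/(k + 4).
Normal form (A,B,C) = (k + 1, k + 4, 1).
Set up (k + 1)·f(k+1) − (k + 3)·f(k) − (1) = 0.
deg f ≤ 2 (via 1,1,0).
Match coefficients ⇒ f(k) = k*(k + 3)/4.
Certificate R = B(k−1)f/C = k*(k + 3)**2/4 gives s_k = 5*k*(-k - 3)/(2*(k + 1)*(k + 2)).
Verify: -10/(k**3 + 6*k**2 + 11*k + 6) matches t_k.
Σ_(k=2)^n t_k = s_(n+1) − s_(2) = (5*(-n**2 - 5*n - 4)/(2*(n**2 + 5*n + 6))) − (-25/12), i.e. 5*(-n**2 - 5*n + 6)/(12*(n**2 + 5*n + 6)).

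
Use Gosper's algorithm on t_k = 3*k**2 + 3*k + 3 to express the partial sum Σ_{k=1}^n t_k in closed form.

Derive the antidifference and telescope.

S(n) = n*(n**2 + 3*n + 5)

Ratio r(k) = (k + (k + 1)**2 + 2)/(k**2 + k + 1).
Take A(k)=1, B(k)=1, C(k)=k**2 + k + 1.
Set up (1)·f(k+1) − (1)·f(k) − (k**2 + k + 1) = 0.
deg f ≤ 3 (via 0,0,2).
Solving with deg f ≤ 3: f(k) = k*(k**2 + 2)/3.
Get s_k = R·t_k = k*(k**2 + 2) with R(k) = B(k−1)f(k)/C(k) = k*(k**2 + 2)/(3*(k**2 + k + 1)).
Verify: 3*k**2 + 3*k + 3 matches t_k.
Σ_(k=1)^n t_k = s_(n+1) − s_(1) = (n**3 + 3*n**2 + 5*n + 3) − (3), i.e. n*(n**2 + 3*n + 5).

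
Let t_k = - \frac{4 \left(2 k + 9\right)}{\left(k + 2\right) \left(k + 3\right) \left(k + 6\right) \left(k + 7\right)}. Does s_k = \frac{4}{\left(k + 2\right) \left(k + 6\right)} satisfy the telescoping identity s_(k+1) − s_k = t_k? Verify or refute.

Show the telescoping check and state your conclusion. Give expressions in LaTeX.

Valid — Δs_k = t_k.

s_(k+1) = 4/((k + 3)*(k + 7))
s_(k+1) − s_k = 4*(-2*k - 9)/(k**4 + 18*k**3 + 113*k**2 + 288*k + 252)
(s_(k+1) − s_k) − t_k = 0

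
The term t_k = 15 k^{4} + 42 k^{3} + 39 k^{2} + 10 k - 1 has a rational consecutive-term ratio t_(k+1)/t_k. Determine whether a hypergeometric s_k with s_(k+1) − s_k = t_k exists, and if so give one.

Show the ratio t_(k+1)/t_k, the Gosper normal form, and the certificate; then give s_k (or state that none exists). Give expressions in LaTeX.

Step 1: r(k) = (15*k**4 + 102*k**3 + 255*k**2 + 274*k + 105)/(15*k**4 + 42*k**3 + 39*k**2 + 10*k - 1).
So A=1 and B=1, with C=k**4 + 14*k**3/5 + 13*k**2/5 + 2*k/3 - 1/15.
Key eq: (1)·f(k+1) = (1)·f(k) + (k**4 + 14*k**3/5 + 13*k**2/5 + 2*k/3 - 1/15).
deg f ≤ 5 (via 0,0,4).
Solving with deg f ≤ 5: f(k) = k**2*(3*k**3 + 3*k**2 - 3*k - 4)/15.
Get s_k = R·t_k = k**2*(3*k**3 + 3*k**2 - 3*k - 4) with R(k) = B(k−1)f(k)/C(k) = k**2*(3*k**3 + 3*k**2 - 3*k - 4)/(15*k**4 + 42*k**3 + 39*k**2 + 10*k - 1).
Δs = 15*k**4 + 42*k**3 + 39*k**2 + 10*k - 1, as required.

s_k = k^{2} \left(3 k^{3} + 3 k^{2} - 3 k - 4\right)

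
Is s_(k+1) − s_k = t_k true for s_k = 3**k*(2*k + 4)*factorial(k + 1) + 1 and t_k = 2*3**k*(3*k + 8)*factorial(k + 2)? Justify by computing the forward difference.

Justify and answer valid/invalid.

s_(k+1) = 3**(k + 1)*(2*k + 6)*factorial(k + 2) + 1
s_(k+1) − s_k = 2*3**k*(3*k + 8)*factorial(k + 2)
(s_(k+1) − s_k) − t_k = 0

Valid: the claim telescopes to t_k.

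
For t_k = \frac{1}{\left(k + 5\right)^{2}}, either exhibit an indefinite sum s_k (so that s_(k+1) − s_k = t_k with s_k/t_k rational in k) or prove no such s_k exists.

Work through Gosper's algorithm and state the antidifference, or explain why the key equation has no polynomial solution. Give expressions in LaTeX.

The ratio is (k + 5)**2/(k + 6)**2.
Factor: A=k**2 + 10*k + 25; B=k**2 + 12*k + 36; C=1.
Need (k**2 + 10*k + 25)·f(k+1) − (k**2 + 10*k + 25)·f(k) = 1.
deg f ≤ 0 (via 2,2,0).
Generic f = c0 gives residual -1; -1 = 0 cannot hold, so t_k is not Gosper-summable.

none (Gosper's algorithm certifies no s_k)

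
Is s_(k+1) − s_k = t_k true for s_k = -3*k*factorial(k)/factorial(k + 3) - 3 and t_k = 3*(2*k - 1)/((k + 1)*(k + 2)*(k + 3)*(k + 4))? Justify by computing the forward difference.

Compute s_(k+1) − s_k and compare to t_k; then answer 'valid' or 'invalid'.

valid; difference matches t_k

s_(k+1) = -(3*k**3 + 27*k**2 + 81*k + 75)/((k + 2)*(k + 3)*(k + 4))
s_(k+1) − s_k = 3*(2*k - 1)/((k + 1)*(k + 2)*(k + 3)*(k + 4))
(s_(k+1) − s_k) − t_k = 0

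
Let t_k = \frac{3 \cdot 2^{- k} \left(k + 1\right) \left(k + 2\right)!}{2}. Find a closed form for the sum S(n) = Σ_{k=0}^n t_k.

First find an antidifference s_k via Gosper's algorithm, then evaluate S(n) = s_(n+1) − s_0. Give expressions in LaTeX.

Step 1: r(k) = (k + 2)*(k + 3)/(2*(k + 1)).
Factor: A=k/2 + 3/2; B=1; C=k + 1.
Set up (k/2 + 3/2)·f(k+1) − (1)·f(k) − (k + 1) = 0.
Bound: deg f ≤ 0.
A polynomial solution: f(k) = 2.
So s_k = (B(k−1)f/C)·t_k = (2/(k + 1))·t_k = 3*factorial(k + 2)/2**k.
Check: Δs_k = 3*(k + 1)*factorial(k + 2)/(2*2**k). ✓
Telescope: S(n) = s_(n+1) − s_(0) = 3*2**(-n - 1)*factorial(n + 3) − (6) = -6 + 3*factorial(n + 3)/(2*2**n).

S(n) = -6 + \frac{3 \cdot 2^{- n} \left(n + 3\right)!}{2}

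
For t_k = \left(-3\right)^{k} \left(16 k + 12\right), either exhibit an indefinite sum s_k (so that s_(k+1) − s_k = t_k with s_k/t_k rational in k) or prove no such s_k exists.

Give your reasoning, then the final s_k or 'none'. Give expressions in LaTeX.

s_k = - 4 \left(-3\right)^{k} k

Compute t_(k+1)/t_k: get 3*(-4*k - 7)/(4*k + 3).
Gosper form: A/B · C(k+1)/C(k) with A=-3, B=1, C=k + 3/4.
Solve (-3)·f(k+1) − (1)·f(k) = k + 3/4.
Degrees (0,0,1) ⇒ d ≤ 1.
A polynomial solution: f(k) = -k/4.
Then R = B(k−1)f/C = -k/(4*k + 3), so s_k = R(k)·t_k = -4*(-3)**k*k.
Δs = (-3)**k*(16*k + 12), as required.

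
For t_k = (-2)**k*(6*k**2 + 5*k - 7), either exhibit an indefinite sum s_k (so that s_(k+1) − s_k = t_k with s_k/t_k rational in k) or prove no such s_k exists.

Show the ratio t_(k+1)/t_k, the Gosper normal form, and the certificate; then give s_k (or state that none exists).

The ratio is 2*(-5*k - 6*(k + 1)**2 + 2)/(6*k**2 + 5*k - 7).
Gosper form: A/B · C(k+1)/C(k) with A=-2, B=1, C=k**2 + 5*k/6 - 7/6.
Key eq: (-2)·f(k+1) = (1)·f(k) + (k**2 + 5*k/6 - 7/6).
d = 2 from the (0,0,2) case.
Coefficient equations give f(k) = -(k + 1)*(2*k - 3)/6.
Then R = B(k−1)f/C = -(k + 1)*(2*k - 3)/(6*k**2 + 5*k - 7), so s_k = R(k)·t_k = (-2)**k*(-2*k**2 + k + 3).
Verify: (-2)**k*(6*k**2 + 5*k - 7) matches t_k.

s_k = (-2)**k*(-2*k**2 + k + 3)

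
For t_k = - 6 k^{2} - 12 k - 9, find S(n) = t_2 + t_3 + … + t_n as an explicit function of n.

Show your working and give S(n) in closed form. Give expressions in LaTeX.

Compute t_(k+1)/t_k: get (2*k**2 + 8*k + 9)/(2*k**2 + 4*k + 3).
Factor: A=1; B=1; C=k**2 + 2*k + 3/2.
Set up (1)·f(k+1) − (1)·f(k) − (k**2 + 2*k + 3/2) = 0.
deg f ≤ 3 (via 0,0,2).
Solving with deg f ≤ 3: f(k) = k*(2*k**2 + 3*k + 4)/6.
R(k) = B(k−1)·f(k)/C(k) = k*(2*k**2 + 3*k + 4)/(3*(2*k**2 + 4*k + 3)); s_k = R·t_k = k*(-2*k**2 - 3*k - 4).
Δs = -6*k**2 - 12*k - 9, as required.
s_(n+1) = -2*n**3 - 9*n**2 - 16*n - 9 and s_(2) = -36, so S(n) = -2*n**3 - 9*n**2 - 16*n + 27.

S(n) = - 2 n^{3} - 9 n^{2} - 16 n + 27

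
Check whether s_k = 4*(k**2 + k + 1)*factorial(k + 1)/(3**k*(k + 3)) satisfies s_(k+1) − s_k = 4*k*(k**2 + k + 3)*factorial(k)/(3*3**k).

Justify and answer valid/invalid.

s_(k+1) = 4*(k**2 + 3*k + 3)*factorial(k + 2)/(3*3**k*(k + 4))
s_(k+1) − s_k = 4*(k**4 + 5*k**3 + 9*k**2 + 18*k + 6)*factorial(k + 1)/(3*3**k*(k + 3)*(k + 4))
(s_(k+1) − s_k) − t_k = -8*(k**4 + 4*k**3 + 3*k**2 + 6*k - 3)*factorial(k)/(3*3**k*(k + 3)*(k + 4))

Invalid: residual -8*(k**4 + 4*k**3 + 3*k**2 + 6*k - 3)*factorial(k)/(3*3**k*(k + 3)*(k + 4)) ≠ 0.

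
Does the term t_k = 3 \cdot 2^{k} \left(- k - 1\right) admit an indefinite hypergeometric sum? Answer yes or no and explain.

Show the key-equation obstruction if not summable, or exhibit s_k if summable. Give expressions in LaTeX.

Yes. s_k = 3 \cdot 2^{k} \left(1 - k\right).

Compute t_(k+1)/t_k: get 2*(k + 2)/(k + 1).
Normal form (A,B,C) = (2, 1, k + 1).
Set up (2)·f(k+1) − (1)·f(k) − (k + 1) = 0.
Bound: deg f ≤ 1.
A polynomial solution: f(k) = k - 1.
Then R = B(k−1)f/C = (k - 1)/(k + 1), so s_k = R(k)·t_k = 3*2**k*(1 - k).
Verify: 3*2**k*(-k - 1) matches t_k.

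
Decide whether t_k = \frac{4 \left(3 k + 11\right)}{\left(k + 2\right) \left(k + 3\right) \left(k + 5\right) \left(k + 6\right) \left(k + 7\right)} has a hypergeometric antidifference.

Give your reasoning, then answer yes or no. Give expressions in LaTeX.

t_(k+1)/t_k = (k + 2)*(k + 5)*(3*k + 14)/((k + 4)*(k + 8)*(3*k + 11)).
A = k + 2, B = k + 8, C = k**2 + 23*k/3 + 44/3.
Key eq: (k + 2)·f(k+1) = (k + 7)·f(k) + (k**2 + 23*k/3 + 44/3).
deg f ≤ 5 (via 1,1,2).
Match coefficients ⇒ f(k) = k*(k + 3)*(k + 4)*(k**2 + 13*k + 52)/180.
Certificate R = B(k−1)f/C = k*(k + 3)*(k + 7)*(k**2 + 13*k + 52)/(60*(3*k + 11)) gives s_k = k*(k**2 + 13*k + 52)/(15*(k**3 + 13*k**2 + 52*k + 60)).
Verify: 4*(3*k + 11)/(k**5 + 23*k**4 + 203*k**3 + 853*k**2 + 1692*k + 1260) matches t_k.

Yes. s_k = \frac{k \left(k^{2} + 13 k + 52\right)}{15 \left(k^{3} + 13 k^{2} + 52 k + 60\right)}.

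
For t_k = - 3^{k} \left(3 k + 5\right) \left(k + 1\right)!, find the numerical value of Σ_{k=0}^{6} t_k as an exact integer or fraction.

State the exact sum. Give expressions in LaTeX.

r(k) = 3*(k + 2)*(3*k + 8)/(3*k + 5) after simplifying.
A = 3*k + 6, B = 1, C = k + 5/3.
f must satisfy (3*k + 6)·f(k+1) − (1)·f(k) = k + 5/3.
From deg A=1, deg B=0, deg C=1: d=0.
Coefficient equations give f(k) = 1/3.
Get s_k = R·t_k = -3**k*factorial(k + 1) with R(k) = B(k−1)f(k)/C(k) = 1/(3*k + 5).
Δs = -3**k*(3*k + 5)*factorial(k + 1), as required.
Sum = s_(7) − s_(0); s_(7) = -88179840, s_(0) = -1 ⇒ -88179839.

Σ = -88179839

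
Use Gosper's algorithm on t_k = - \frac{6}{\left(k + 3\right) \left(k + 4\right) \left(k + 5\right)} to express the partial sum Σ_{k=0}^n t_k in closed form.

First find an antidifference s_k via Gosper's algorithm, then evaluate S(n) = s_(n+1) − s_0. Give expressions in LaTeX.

S(n) = \frac{- n^{2} - 9 n - 8}{4 \left(n^{2} + 9 n + 20\right)}

Compute t_(k+1)/t_k: get (k + 3)/(k + 6).
A = k + 3, B = k + 6, C = 1.
Key eq: (k + 3)·f(k+1) = (k + 5)·f(k) + (1).
Degrees (1,1,0) ⇒ d ≤ 2.
Solving with deg f ≤ 2: f(k) = k*(k + 7)/24.
Certificate R = B(k−1)f/C = k*(k + 5)*(k + 7)/24 gives s_k = k*(-k - 7)/(4*(k + 3)*(k + 4)).
Check: Δs_k = -6/(k**3 + 12*k**2 + 47*k + 60). ✓
Telescope: S(n) = s_(n+1) − s_(0) = (-n**2 - 9*n - 8)/(4*(n**2 + 9*n + 20)) − (0) = (-n**2 - 9*n - 8)/(4*(n**2 + 9*n + 20)).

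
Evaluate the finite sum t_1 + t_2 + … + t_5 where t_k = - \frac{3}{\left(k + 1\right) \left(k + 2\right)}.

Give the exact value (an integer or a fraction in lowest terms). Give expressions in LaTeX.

The ratio is (k + 1)/(k + 3).
Factor: A=k + 1; B=k + 3; C=1.
Solve (k + 1)·f(k+1) − (k + 2)·f(k) = 1.
d = 1 from the (1,1,0) case.
Coefficient equations give f(k) = k.
Then R = B(k−1)f/C = k*(k + 2), so s_k = R(k)·t_k = -3*k/(k + 1).
s_(k+1) − s_k = -3/(k**2 + 3*k + 2) = t_k.
Sum = s_(6) − s_(1); s_(6) = -18/7, s_(1) = -3/2 ⇒ -15/14.

Σ = -15/14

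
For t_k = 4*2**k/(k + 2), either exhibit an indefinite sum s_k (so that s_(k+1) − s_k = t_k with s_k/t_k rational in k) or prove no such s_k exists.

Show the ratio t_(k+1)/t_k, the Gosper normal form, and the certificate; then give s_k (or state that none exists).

The ratio is 2*(k + 2)/(k + 3).
A = 2*k + 4, B = k + 3, C = 1.
Need (2*k + 4)·f(k+1) − (k + 2)·f(k) = 1.
d = -1 from the (1,1,0) case.
Bound -1 < 0, so the key equation has no polynomial solution.

none — t_k is not Gosper-summable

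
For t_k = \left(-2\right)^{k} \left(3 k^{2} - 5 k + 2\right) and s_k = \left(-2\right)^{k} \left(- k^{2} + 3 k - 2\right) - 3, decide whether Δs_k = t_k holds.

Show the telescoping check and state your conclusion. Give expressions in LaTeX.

Valid: the claim telescopes to t_k.

s_(k+1) = (-2)**(k + 1)*(3*k - (k + 1)**2 + 1) - 3
s_(k+1) − s_k = (-2)**k*(3*k**2 - 5*k + 2)
(s_(k+1) − s_k) − t_k = 0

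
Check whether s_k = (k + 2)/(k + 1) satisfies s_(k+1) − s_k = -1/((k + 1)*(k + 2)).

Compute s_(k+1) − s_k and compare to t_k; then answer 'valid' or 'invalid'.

Valid — Δs_k = t_k.

s_(k+1) = (k + 3)/(k + 2)
s_(k+1) − s_k = -1/(k**2 + 3*k + 2)
(s_(k+1) − s_k) − t_k = 0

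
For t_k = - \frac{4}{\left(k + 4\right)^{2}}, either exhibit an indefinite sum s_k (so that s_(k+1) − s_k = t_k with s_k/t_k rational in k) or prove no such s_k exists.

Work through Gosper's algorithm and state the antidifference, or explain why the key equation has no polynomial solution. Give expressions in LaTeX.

none — t_k is not Gosper-summable

The ratio is (k + 4)**2/(k + 5)**2.
Normal form (A,B,C) = (k**2 + 8*k + 16, k**2 + 10*k + 25, 1).
Set up (k**2 + 8*k + 16)·f(k+1) − (k**2 + 8*k + 16)·f(k) − (1) = 0.
deg f ≤ 0 (via 2,2,0).
Write f(k) = c0. Then LHS − RHS = -1, requiring -1 = 0: contradictory. No certificate.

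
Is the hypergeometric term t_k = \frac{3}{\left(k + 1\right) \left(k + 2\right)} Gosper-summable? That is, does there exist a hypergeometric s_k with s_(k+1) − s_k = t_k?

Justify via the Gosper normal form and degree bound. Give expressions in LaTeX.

Yes. s_k = \frac{3 k}{k + 1}.

r(k) = (k + 1)/(k + 3) after simplifying.
So A=k + 1 and B=k + 3, with C=1.
Key eq: (k + 1)·f(k+1) = (k + 2)·f(k) + (1).
deg f ≤ 1 (via 1,1,0).
Coefficient equations give f(k) = k.
Certificate R = B(k−1)f/C = k*(k + 2) gives s_k = 3*k/(k + 1).
s_(k+1) − s_k = 3/(k**2 + 3*k + 2) = t_k.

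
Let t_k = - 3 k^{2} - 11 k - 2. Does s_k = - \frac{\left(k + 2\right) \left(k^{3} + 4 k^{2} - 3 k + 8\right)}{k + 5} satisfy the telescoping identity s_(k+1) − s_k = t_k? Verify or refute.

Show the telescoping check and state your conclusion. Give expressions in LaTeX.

Invalid: residual \frac{6 \left(k^{3} + 11 k^{2} + 30 k + 1\right)}{k^{2} + 11 k + 30} ≠ 0.

s_(k+1) = (-k**4 - 10*k**3 - 29*k**2 - 34*k - 30)/(k + 6)
s_(k+1) − s_k = (-3*k**4 - 38*k**3 - 147*k**2 - 172*k - 54)/(k**2 + 11*k + 30)
(s_(k+1) − s_k) − t_k = 6*(k**3 + 11*k**2 + 30*k + 1)/(k**2 + 11*k + 30)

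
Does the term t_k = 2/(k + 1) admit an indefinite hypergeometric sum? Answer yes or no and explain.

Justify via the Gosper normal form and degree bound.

No — t_k has no hypergeometric antidifference.

Ratio r(k) = (k + 1)/(k + 2).
Gosper form: A/B · C(k+1)/C(k) with A=k + 1, B=k + 2, C=1.
Key eq: (k + 1)·f(k+1) = (k + 1)·f(k) + (1).
From deg A=1, deg B=1, deg C=0: d=0.
f = c0 ⇒ A·f(k+1) − B(k−1)·f(k) − C = -1. The system {-1 = 0} is inconsistent; no antidifference.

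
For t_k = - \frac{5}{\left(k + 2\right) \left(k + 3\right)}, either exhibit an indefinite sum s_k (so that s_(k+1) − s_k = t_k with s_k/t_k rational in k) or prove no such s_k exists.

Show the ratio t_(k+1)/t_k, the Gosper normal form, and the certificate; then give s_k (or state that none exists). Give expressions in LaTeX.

t_(k+1)/t_k = (k + 2)/(k + 4).
Take A(k)=k + 2, B(k)=k + 4, C(k)=1.
Key eq: (k + 2)·f(k+1) = (k + 3)·f(k) + (1).
Degrees (1,1,0) ⇒ d ≤ 1.
Coefficient equations give f(k) = k/2.
So s_k = (B(k−1)f/C)·t_k = (k*(k + 3)/2)·t_k = -5*k/(2*k + 4).
s_(k+1) − s_k = -5/(k**2 + 5*k + 6) = t_k.

s_k = - \frac{5 k}{2 k + 4}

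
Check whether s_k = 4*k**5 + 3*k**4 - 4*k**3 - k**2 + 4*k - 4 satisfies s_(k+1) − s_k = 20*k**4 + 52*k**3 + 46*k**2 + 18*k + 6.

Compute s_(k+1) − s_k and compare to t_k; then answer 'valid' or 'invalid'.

Valid: the claim telescopes to t_k.

s_(k+1) = 4*k**5 + 23*k**4 + 48*k**3 + 45*k**2 + 22*k + 2
s_(k+1) − s_k = 20*k**4 + 52*k**3 + 46*k**2 + 18*k + 6
(s_(k+1) − s_k) − t_k = 0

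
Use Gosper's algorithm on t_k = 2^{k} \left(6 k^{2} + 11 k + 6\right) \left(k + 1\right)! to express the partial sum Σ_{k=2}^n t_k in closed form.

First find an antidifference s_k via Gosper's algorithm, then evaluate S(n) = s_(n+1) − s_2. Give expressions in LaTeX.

S(n) = 6 \cdot 2^{n} n \left(n + 2\right)! + 2 \cdot 2^{n} \left(n + 2\right)! - 96

r(k) = 2*(6*k**3 + 35*k**2 + 69*k + 46)/(6*k**2 + 11*k + 6) after simplifying.
Gosper form: A/B · C(k+1)/C(k) with A=2*k + 4, B=1, C=k**2 + 11*k/6 + 1.
Set up (2*k + 4)·f(k+1) − (1)·f(k) − (k**2 + 11*k/6 + 1) = 0.
deg f ≤ 1 (via 1,0,2).
Solve for f: f(k) = (3*k - 2)/6 (degree 1 ≤ 1).
Certificate R = B(k−1)f/C = (3*k - 2)/(6*k**2 + 11*k + 6) gives s_k = 2**k*(3*k - 2)*factorial(k + 1).
Δs = 2**k*(6*k**2 + 11*k + 6)*factorial(k + 1), as required.
Σ_(k=2)^n t_k = s_(n+1) − s_(2) = (2**(n + 1)*(3*n + 1)*factorial(n + 2)) − (96), i.e. 6*2**n*n*factorial(n + 2) + 2*2**n*factorial(n + 2) - 96.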